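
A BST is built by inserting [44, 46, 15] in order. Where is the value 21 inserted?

Starting tree (level order): [44, 15, 46]
Insertion path: 44 -> 15
Result: insert 21 as right child of 15
Final tree (level order): [44, 15, 46, None, 21]


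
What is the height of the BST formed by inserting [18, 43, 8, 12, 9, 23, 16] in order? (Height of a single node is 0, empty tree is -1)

Insertion order: [18, 43, 8, 12, 9, 23, 16]
Tree (level-order array): [18, 8, 43, None, 12, 23, None, 9, 16]
Compute height bottom-up (empty subtree = -1):
  height(9) = 1 + max(-1, -1) = 0
  height(16) = 1 + max(-1, -1) = 0
  height(12) = 1 + max(0, 0) = 1
  height(8) = 1 + max(-1, 1) = 2
  height(23) = 1 + max(-1, -1) = 0
  height(43) = 1 + max(0, -1) = 1
  height(18) = 1 + max(2, 1) = 3
Height = 3


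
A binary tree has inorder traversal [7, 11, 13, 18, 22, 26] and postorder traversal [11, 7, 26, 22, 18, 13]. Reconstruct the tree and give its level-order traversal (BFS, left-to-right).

Inorder:   [7, 11, 13, 18, 22, 26]
Postorder: [11, 7, 26, 22, 18, 13]
Algorithm: postorder visits root last, so walk postorder right-to-left;
each value is the root of the current inorder slice — split it at that
value, recurse on the right subtree first, then the left.
Recursive splits:
  root=13; inorder splits into left=[7, 11], right=[18, 22, 26]
  root=18; inorder splits into left=[], right=[22, 26]
  root=22; inorder splits into left=[], right=[26]
  root=26; inorder splits into left=[], right=[]
  root=7; inorder splits into left=[], right=[11]
  root=11; inorder splits into left=[], right=[]
Reconstructed level-order: [13, 7, 18, 11, 22, 26]


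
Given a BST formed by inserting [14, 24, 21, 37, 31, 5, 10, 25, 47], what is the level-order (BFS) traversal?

Tree insertion order: [14, 24, 21, 37, 31, 5, 10, 25, 47]
Tree (level-order array): [14, 5, 24, None, 10, 21, 37, None, None, None, None, 31, 47, 25]
BFS from the root, enqueuing left then right child of each popped node:
  queue [14] -> pop 14, enqueue [5, 24], visited so far: [14]
  queue [5, 24] -> pop 5, enqueue [10], visited so far: [14, 5]
  queue [24, 10] -> pop 24, enqueue [21, 37], visited so far: [14, 5, 24]
  queue [10, 21, 37] -> pop 10, enqueue [none], visited so far: [14, 5, 24, 10]
  queue [21, 37] -> pop 21, enqueue [none], visited so far: [14, 5, 24, 10, 21]
  queue [37] -> pop 37, enqueue [31, 47], visited so far: [14, 5, 24, 10, 21, 37]
  queue [31, 47] -> pop 31, enqueue [25], visited so far: [14, 5, 24, 10, 21, 37, 31]
  queue [47, 25] -> pop 47, enqueue [none], visited so far: [14, 5, 24, 10, 21, 37, 31, 47]
  queue [25] -> pop 25, enqueue [none], visited so far: [14, 5, 24, 10, 21, 37, 31, 47, 25]
Result: [14, 5, 24, 10, 21, 37, 31, 47, 25]


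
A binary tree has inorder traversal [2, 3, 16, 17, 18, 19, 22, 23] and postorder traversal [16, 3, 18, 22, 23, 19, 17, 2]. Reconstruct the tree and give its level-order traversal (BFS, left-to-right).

Inorder:   [2, 3, 16, 17, 18, 19, 22, 23]
Postorder: [16, 3, 18, 22, 23, 19, 17, 2]
Algorithm: postorder visits root last, so walk postorder right-to-left;
each value is the root of the current inorder slice — split it at that
value, recurse on the right subtree first, then the left.
Recursive splits:
  root=2; inorder splits into left=[], right=[3, 16, 17, 18, 19, 22, 23]
  root=17; inorder splits into left=[3, 16], right=[18, 19, 22, 23]
  root=19; inorder splits into left=[18], right=[22, 23]
  root=23; inorder splits into left=[22], right=[]
  root=22; inorder splits into left=[], right=[]
  root=18; inorder splits into left=[], right=[]
  root=3; inorder splits into left=[], right=[16]
  root=16; inorder splits into left=[], right=[]
Reconstructed level-order: [2, 17, 3, 19, 16, 18, 23, 22]


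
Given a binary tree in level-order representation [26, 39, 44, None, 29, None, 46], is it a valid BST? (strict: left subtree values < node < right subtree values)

Level-order array: [26, 39, 44, None, 29, None, 46]
Validate using subtree bounds (lo, hi): at each node, require lo < value < hi,
then recurse left with hi=value and right with lo=value.
Preorder trace (stopping at first violation):
  at node 26 with bounds (-inf, +inf): OK
  at node 39 with bounds (-inf, 26): VIOLATION
Node 39 violates its bound: not (-inf < 39 < 26).
Result: Not a valid BST


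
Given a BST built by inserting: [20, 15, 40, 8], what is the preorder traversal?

Tree insertion order: [20, 15, 40, 8]
Tree (level-order array): [20, 15, 40, 8]
Preorder traversal: [20, 15, 8, 40]


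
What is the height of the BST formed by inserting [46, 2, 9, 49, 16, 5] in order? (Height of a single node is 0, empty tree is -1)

Insertion order: [46, 2, 9, 49, 16, 5]
Tree (level-order array): [46, 2, 49, None, 9, None, None, 5, 16]
Compute height bottom-up (empty subtree = -1):
  height(5) = 1 + max(-1, -1) = 0
  height(16) = 1 + max(-1, -1) = 0
  height(9) = 1 + max(0, 0) = 1
  height(2) = 1 + max(-1, 1) = 2
  height(49) = 1 + max(-1, -1) = 0
  height(46) = 1 + max(2, 0) = 3
Height = 3


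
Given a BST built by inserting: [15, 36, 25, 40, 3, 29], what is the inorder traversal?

Tree insertion order: [15, 36, 25, 40, 3, 29]
Tree (level-order array): [15, 3, 36, None, None, 25, 40, None, 29]
Inorder traversal: [3, 15, 25, 29, 36, 40]


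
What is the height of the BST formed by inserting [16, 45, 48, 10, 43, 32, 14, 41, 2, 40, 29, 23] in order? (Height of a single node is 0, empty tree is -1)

Insertion order: [16, 45, 48, 10, 43, 32, 14, 41, 2, 40, 29, 23]
Tree (level-order array): [16, 10, 45, 2, 14, 43, 48, None, None, None, None, 32, None, None, None, 29, 41, 23, None, 40]
Compute height bottom-up (empty subtree = -1):
  height(2) = 1 + max(-1, -1) = 0
  height(14) = 1 + max(-1, -1) = 0
  height(10) = 1 + max(0, 0) = 1
  height(23) = 1 + max(-1, -1) = 0
  height(29) = 1 + max(0, -1) = 1
  height(40) = 1 + max(-1, -1) = 0
  height(41) = 1 + max(0, -1) = 1
  height(32) = 1 + max(1, 1) = 2
  height(43) = 1 + max(2, -1) = 3
  height(48) = 1 + max(-1, -1) = 0
  height(45) = 1 + max(3, 0) = 4
  height(16) = 1 + max(1, 4) = 5
Height = 5


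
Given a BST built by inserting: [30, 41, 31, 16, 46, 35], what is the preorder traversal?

Tree insertion order: [30, 41, 31, 16, 46, 35]
Tree (level-order array): [30, 16, 41, None, None, 31, 46, None, 35]
Preorder traversal: [30, 16, 41, 31, 35, 46]


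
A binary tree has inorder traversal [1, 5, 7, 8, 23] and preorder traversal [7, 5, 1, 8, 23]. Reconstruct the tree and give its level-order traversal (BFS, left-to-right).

Inorder:  [1, 5, 7, 8, 23]
Preorder: [7, 5, 1, 8, 23]
Algorithm: preorder visits root first, so consume preorder in order;
for each root, split the current inorder slice at that value into
left-subtree inorder and right-subtree inorder, then recurse.
Recursive splits:
  root=7; inorder splits into left=[1, 5], right=[8, 23]
  root=5; inorder splits into left=[1], right=[]
  root=1; inorder splits into left=[], right=[]
  root=8; inorder splits into left=[], right=[23]
  root=23; inorder splits into left=[], right=[]
Reconstructed level-order: [7, 5, 8, 1, 23]


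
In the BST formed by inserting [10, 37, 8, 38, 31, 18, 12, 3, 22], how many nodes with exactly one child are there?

Tree built from: [10, 37, 8, 38, 31, 18, 12, 3, 22]
Tree (level-order array): [10, 8, 37, 3, None, 31, 38, None, None, 18, None, None, None, 12, 22]
Rule: These are nodes with exactly 1 non-null child.
Per-node child counts:
  node 10: 2 child(ren)
  node 8: 1 child(ren)
  node 3: 0 child(ren)
  node 37: 2 child(ren)
  node 31: 1 child(ren)
  node 18: 2 child(ren)
  node 12: 0 child(ren)
  node 22: 0 child(ren)
  node 38: 0 child(ren)
Matching nodes: [8, 31]
Count of nodes with exactly one child: 2


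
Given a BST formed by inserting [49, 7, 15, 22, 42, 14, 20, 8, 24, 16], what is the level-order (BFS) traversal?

Tree insertion order: [49, 7, 15, 22, 42, 14, 20, 8, 24, 16]
Tree (level-order array): [49, 7, None, None, 15, 14, 22, 8, None, 20, 42, None, None, 16, None, 24]
BFS from the root, enqueuing left then right child of each popped node:
  queue [49] -> pop 49, enqueue [7], visited so far: [49]
  queue [7] -> pop 7, enqueue [15], visited so far: [49, 7]
  queue [15] -> pop 15, enqueue [14, 22], visited so far: [49, 7, 15]
  queue [14, 22] -> pop 14, enqueue [8], visited so far: [49, 7, 15, 14]
  queue [22, 8] -> pop 22, enqueue [20, 42], visited so far: [49, 7, 15, 14, 22]
  queue [8, 20, 42] -> pop 8, enqueue [none], visited so far: [49, 7, 15, 14, 22, 8]
  queue [20, 42] -> pop 20, enqueue [16], visited so far: [49, 7, 15, 14, 22, 8, 20]
  queue [42, 16] -> pop 42, enqueue [24], visited so far: [49, 7, 15, 14, 22, 8, 20, 42]
  queue [16, 24] -> pop 16, enqueue [none], visited so far: [49, 7, 15, 14, 22, 8, 20, 42, 16]
  queue [24] -> pop 24, enqueue [none], visited so far: [49, 7, 15, 14, 22, 8, 20, 42, 16, 24]
Result: [49, 7, 15, 14, 22, 8, 20, 42, 16, 24]


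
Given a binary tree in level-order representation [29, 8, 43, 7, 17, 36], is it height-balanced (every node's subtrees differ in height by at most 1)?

Tree (level-order array): [29, 8, 43, 7, 17, 36]
Definition: a tree is height-balanced if, at every node, |h(left) - h(right)| <= 1 (empty subtree has height -1).
Bottom-up per-node check:
  node 7: h_left=-1, h_right=-1, diff=0 [OK], height=0
  node 17: h_left=-1, h_right=-1, diff=0 [OK], height=0
  node 8: h_left=0, h_right=0, diff=0 [OK], height=1
  node 36: h_left=-1, h_right=-1, diff=0 [OK], height=0
  node 43: h_left=0, h_right=-1, diff=1 [OK], height=1
  node 29: h_left=1, h_right=1, diff=0 [OK], height=2
All nodes satisfy the balance condition.
Result: Balanced


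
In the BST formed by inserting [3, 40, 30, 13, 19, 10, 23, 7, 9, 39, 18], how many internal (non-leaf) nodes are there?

Tree built from: [3, 40, 30, 13, 19, 10, 23, 7, 9, 39, 18]
Tree (level-order array): [3, None, 40, 30, None, 13, 39, 10, 19, None, None, 7, None, 18, 23, None, 9]
Rule: An internal node has at least one child.
Per-node child counts:
  node 3: 1 child(ren)
  node 40: 1 child(ren)
  node 30: 2 child(ren)
  node 13: 2 child(ren)
  node 10: 1 child(ren)
  node 7: 1 child(ren)
  node 9: 0 child(ren)
  node 19: 2 child(ren)
  node 18: 0 child(ren)
  node 23: 0 child(ren)
  node 39: 0 child(ren)
Matching nodes: [3, 40, 30, 13, 10, 7, 19]
Count of internal (non-leaf) nodes: 7


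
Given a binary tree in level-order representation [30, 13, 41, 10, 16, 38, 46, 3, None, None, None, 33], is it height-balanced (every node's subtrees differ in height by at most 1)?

Tree (level-order array): [30, 13, 41, 10, 16, 38, 46, 3, None, None, None, 33]
Definition: a tree is height-balanced if, at every node, |h(left) - h(right)| <= 1 (empty subtree has height -1).
Bottom-up per-node check:
  node 3: h_left=-1, h_right=-1, diff=0 [OK], height=0
  node 10: h_left=0, h_right=-1, diff=1 [OK], height=1
  node 16: h_left=-1, h_right=-1, diff=0 [OK], height=0
  node 13: h_left=1, h_right=0, diff=1 [OK], height=2
  node 33: h_left=-1, h_right=-1, diff=0 [OK], height=0
  node 38: h_left=0, h_right=-1, diff=1 [OK], height=1
  node 46: h_left=-1, h_right=-1, diff=0 [OK], height=0
  node 41: h_left=1, h_right=0, diff=1 [OK], height=2
  node 30: h_left=2, h_right=2, diff=0 [OK], height=3
All nodes satisfy the balance condition.
Result: Balanced


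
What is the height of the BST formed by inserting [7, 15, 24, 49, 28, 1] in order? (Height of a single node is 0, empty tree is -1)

Insertion order: [7, 15, 24, 49, 28, 1]
Tree (level-order array): [7, 1, 15, None, None, None, 24, None, 49, 28]
Compute height bottom-up (empty subtree = -1):
  height(1) = 1 + max(-1, -1) = 0
  height(28) = 1 + max(-1, -1) = 0
  height(49) = 1 + max(0, -1) = 1
  height(24) = 1 + max(-1, 1) = 2
  height(15) = 1 + max(-1, 2) = 3
  height(7) = 1 + max(0, 3) = 4
Height = 4


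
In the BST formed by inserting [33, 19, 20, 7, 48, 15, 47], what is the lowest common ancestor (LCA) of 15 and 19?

Tree insertion order: [33, 19, 20, 7, 48, 15, 47]
Tree (level-order array): [33, 19, 48, 7, 20, 47, None, None, 15]
In a BST, the LCA of p=15, q=19 is the first node v on the
root-to-leaf path with p <= v <= q (go left if both < v, right if both > v).
Walk from root:
  at 33: both 15 and 19 < 33, go left
  at 19: 15 <= 19 <= 19, this is the LCA
LCA = 19


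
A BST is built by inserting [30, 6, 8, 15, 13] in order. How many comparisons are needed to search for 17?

Search path for 17: 30 -> 6 -> 8 -> 15
Found: False
Comparisons: 4


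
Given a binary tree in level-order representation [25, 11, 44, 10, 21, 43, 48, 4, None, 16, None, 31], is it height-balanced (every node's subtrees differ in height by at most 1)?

Tree (level-order array): [25, 11, 44, 10, 21, 43, 48, 4, None, 16, None, 31]
Definition: a tree is height-balanced if, at every node, |h(left) - h(right)| <= 1 (empty subtree has height -1).
Bottom-up per-node check:
  node 4: h_left=-1, h_right=-1, diff=0 [OK], height=0
  node 10: h_left=0, h_right=-1, diff=1 [OK], height=1
  node 16: h_left=-1, h_right=-1, diff=0 [OK], height=0
  node 21: h_left=0, h_right=-1, diff=1 [OK], height=1
  node 11: h_left=1, h_right=1, diff=0 [OK], height=2
  node 31: h_left=-1, h_right=-1, diff=0 [OK], height=0
  node 43: h_left=0, h_right=-1, diff=1 [OK], height=1
  node 48: h_left=-1, h_right=-1, diff=0 [OK], height=0
  node 44: h_left=1, h_right=0, diff=1 [OK], height=2
  node 25: h_left=2, h_right=2, diff=0 [OK], height=3
All nodes satisfy the balance condition.
Result: Balanced


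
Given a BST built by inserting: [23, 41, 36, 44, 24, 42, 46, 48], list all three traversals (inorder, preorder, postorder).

Tree insertion order: [23, 41, 36, 44, 24, 42, 46, 48]
Tree (level-order array): [23, None, 41, 36, 44, 24, None, 42, 46, None, None, None, None, None, 48]
Inorder (L, root, R): [23, 24, 36, 41, 42, 44, 46, 48]
Preorder (root, L, R): [23, 41, 36, 24, 44, 42, 46, 48]
Postorder (L, R, root): [24, 36, 42, 48, 46, 44, 41, 23]


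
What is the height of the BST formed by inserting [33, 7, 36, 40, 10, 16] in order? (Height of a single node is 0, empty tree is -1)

Insertion order: [33, 7, 36, 40, 10, 16]
Tree (level-order array): [33, 7, 36, None, 10, None, 40, None, 16]
Compute height bottom-up (empty subtree = -1):
  height(16) = 1 + max(-1, -1) = 0
  height(10) = 1 + max(-1, 0) = 1
  height(7) = 1 + max(-1, 1) = 2
  height(40) = 1 + max(-1, -1) = 0
  height(36) = 1 + max(-1, 0) = 1
  height(33) = 1 + max(2, 1) = 3
Height = 3


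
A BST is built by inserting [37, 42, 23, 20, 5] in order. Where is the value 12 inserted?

Starting tree (level order): [37, 23, 42, 20, None, None, None, 5]
Insertion path: 37 -> 23 -> 20 -> 5
Result: insert 12 as right child of 5
Final tree (level order): [37, 23, 42, 20, None, None, None, 5, None, None, 12]


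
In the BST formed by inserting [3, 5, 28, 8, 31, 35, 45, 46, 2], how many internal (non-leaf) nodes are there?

Tree built from: [3, 5, 28, 8, 31, 35, 45, 46, 2]
Tree (level-order array): [3, 2, 5, None, None, None, 28, 8, 31, None, None, None, 35, None, 45, None, 46]
Rule: An internal node has at least one child.
Per-node child counts:
  node 3: 2 child(ren)
  node 2: 0 child(ren)
  node 5: 1 child(ren)
  node 28: 2 child(ren)
  node 8: 0 child(ren)
  node 31: 1 child(ren)
  node 35: 1 child(ren)
  node 45: 1 child(ren)
  node 46: 0 child(ren)
Matching nodes: [3, 5, 28, 31, 35, 45]
Count of internal (non-leaf) nodes: 6


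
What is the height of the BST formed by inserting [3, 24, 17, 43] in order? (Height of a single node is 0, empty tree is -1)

Insertion order: [3, 24, 17, 43]
Tree (level-order array): [3, None, 24, 17, 43]
Compute height bottom-up (empty subtree = -1):
  height(17) = 1 + max(-1, -1) = 0
  height(43) = 1 + max(-1, -1) = 0
  height(24) = 1 + max(0, 0) = 1
  height(3) = 1 + max(-1, 1) = 2
Height = 2


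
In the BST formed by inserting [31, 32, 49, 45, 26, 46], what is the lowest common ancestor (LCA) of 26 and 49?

Tree insertion order: [31, 32, 49, 45, 26, 46]
Tree (level-order array): [31, 26, 32, None, None, None, 49, 45, None, None, 46]
In a BST, the LCA of p=26, q=49 is the first node v on the
root-to-leaf path with p <= v <= q (go left if both < v, right if both > v).
Walk from root:
  at 31: 26 <= 31 <= 49, this is the LCA
LCA = 31


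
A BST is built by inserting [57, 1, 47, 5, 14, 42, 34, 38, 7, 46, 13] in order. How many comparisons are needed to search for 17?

Search path for 17: 57 -> 1 -> 47 -> 5 -> 14 -> 42 -> 34
Found: False
Comparisons: 7


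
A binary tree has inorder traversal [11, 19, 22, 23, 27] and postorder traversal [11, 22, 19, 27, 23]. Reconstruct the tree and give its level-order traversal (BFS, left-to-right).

Inorder:   [11, 19, 22, 23, 27]
Postorder: [11, 22, 19, 27, 23]
Algorithm: postorder visits root last, so walk postorder right-to-left;
each value is the root of the current inorder slice — split it at that
value, recurse on the right subtree first, then the left.
Recursive splits:
  root=23; inorder splits into left=[11, 19, 22], right=[27]
  root=27; inorder splits into left=[], right=[]
  root=19; inorder splits into left=[11], right=[22]
  root=22; inorder splits into left=[], right=[]
  root=11; inorder splits into left=[], right=[]
Reconstructed level-order: [23, 19, 27, 11, 22]


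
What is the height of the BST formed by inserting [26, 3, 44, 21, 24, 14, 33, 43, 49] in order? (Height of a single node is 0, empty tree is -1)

Insertion order: [26, 3, 44, 21, 24, 14, 33, 43, 49]
Tree (level-order array): [26, 3, 44, None, 21, 33, 49, 14, 24, None, 43]
Compute height bottom-up (empty subtree = -1):
  height(14) = 1 + max(-1, -1) = 0
  height(24) = 1 + max(-1, -1) = 0
  height(21) = 1 + max(0, 0) = 1
  height(3) = 1 + max(-1, 1) = 2
  height(43) = 1 + max(-1, -1) = 0
  height(33) = 1 + max(-1, 0) = 1
  height(49) = 1 + max(-1, -1) = 0
  height(44) = 1 + max(1, 0) = 2
  height(26) = 1 + max(2, 2) = 3
Height = 3


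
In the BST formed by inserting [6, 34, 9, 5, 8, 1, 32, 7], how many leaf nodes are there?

Tree built from: [6, 34, 9, 5, 8, 1, 32, 7]
Tree (level-order array): [6, 5, 34, 1, None, 9, None, None, None, 8, 32, 7]
Rule: A leaf has 0 children.
Per-node child counts:
  node 6: 2 child(ren)
  node 5: 1 child(ren)
  node 1: 0 child(ren)
  node 34: 1 child(ren)
  node 9: 2 child(ren)
  node 8: 1 child(ren)
  node 7: 0 child(ren)
  node 32: 0 child(ren)
Matching nodes: [1, 7, 32]
Count of leaf nodes: 3


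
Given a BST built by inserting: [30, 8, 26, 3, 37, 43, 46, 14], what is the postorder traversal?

Tree insertion order: [30, 8, 26, 3, 37, 43, 46, 14]
Tree (level-order array): [30, 8, 37, 3, 26, None, 43, None, None, 14, None, None, 46]
Postorder traversal: [3, 14, 26, 8, 46, 43, 37, 30]


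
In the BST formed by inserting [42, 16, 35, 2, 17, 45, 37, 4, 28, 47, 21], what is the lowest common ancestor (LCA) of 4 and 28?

Tree insertion order: [42, 16, 35, 2, 17, 45, 37, 4, 28, 47, 21]
Tree (level-order array): [42, 16, 45, 2, 35, None, 47, None, 4, 17, 37, None, None, None, None, None, 28, None, None, 21]
In a BST, the LCA of p=4, q=28 is the first node v on the
root-to-leaf path with p <= v <= q (go left if both < v, right if both > v).
Walk from root:
  at 42: both 4 and 28 < 42, go left
  at 16: 4 <= 16 <= 28, this is the LCA
LCA = 16


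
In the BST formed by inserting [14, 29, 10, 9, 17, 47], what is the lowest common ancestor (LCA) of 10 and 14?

Tree insertion order: [14, 29, 10, 9, 17, 47]
Tree (level-order array): [14, 10, 29, 9, None, 17, 47]
In a BST, the LCA of p=10, q=14 is the first node v on the
root-to-leaf path with p <= v <= q (go left if both < v, right if both > v).
Walk from root:
  at 14: 10 <= 14 <= 14, this is the LCA
LCA = 14


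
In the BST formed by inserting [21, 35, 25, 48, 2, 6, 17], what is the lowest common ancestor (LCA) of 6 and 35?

Tree insertion order: [21, 35, 25, 48, 2, 6, 17]
Tree (level-order array): [21, 2, 35, None, 6, 25, 48, None, 17]
In a BST, the LCA of p=6, q=35 is the first node v on the
root-to-leaf path with p <= v <= q (go left if both < v, right if both > v).
Walk from root:
  at 21: 6 <= 21 <= 35, this is the LCA
LCA = 21


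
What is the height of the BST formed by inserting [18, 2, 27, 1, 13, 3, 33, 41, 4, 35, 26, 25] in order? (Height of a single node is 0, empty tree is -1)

Insertion order: [18, 2, 27, 1, 13, 3, 33, 41, 4, 35, 26, 25]
Tree (level-order array): [18, 2, 27, 1, 13, 26, 33, None, None, 3, None, 25, None, None, 41, None, 4, None, None, 35]
Compute height bottom-up (empty subtree = -1):
  height(1) = 1 + max(-1, -1) = 0
  height(4) = 1 + max(-1, -1) = 0
  height(3) = 1 + max(-1, 0) = 1
  height(13) = 1 + max(1, -1) = 2
  height(2) = 1 + max(0, 2) = 3
  height(25) = 1 + max(-1, -1) = 0
  height(26) = 1 + max(0, -1) = 1
  height(35) = 1 + max(-1, -1) = 0
  height(41) = 1 + max(0, -1) = 1
  height(33) = 1 + max(-1, 1) = 2
  height(27) = 1 + max(1, 2) = 3
  height(18) = 1 + max(3, 3) = 4
Height = 4


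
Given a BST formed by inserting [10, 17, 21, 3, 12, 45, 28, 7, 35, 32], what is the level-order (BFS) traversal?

Tree insertion order: [10, 17, 21, 3, 12, 45, 28, 7, 35, 32]
Tree (level-order array): [10, 3, 17, None, 7, 12, 21, None, None, None, None, None, 45, 28, None, None, 35, 32]
BFS from the root, enqueuing left then right child of each popped node:
  queue [10] -> pop 10, enqueue [3, 17], visited so far: [10]
  queue [3, 17] -> pop 3, enqueue [7], visited so far: [10, 3]
  queue [17, 7] -> pop 17, enqueue [12, 21], visited so far: [10, 3, 17]
  queue [7, 12, 21] -> pop 7, enqueue [none], visited so far: [10, 3, 17, 7]
  queue [12, 21] -> pop 12, enqueue [none], visited so far: [10, 3, 17, 7, 12]
  queue [21] -> pop 21, enqueue [45], visited so far: [10, 3, 17, 7, 12, 21]
  queue [45] -> pop 45, enqueue [28], visited so far: [10, 3, 17, 7, 12, 21, 45]
  queue [28] -> pop 28, enqueue [35], visited so far: [10, 3, 17, 7, 12, 21, 45, 28]
  queue [35] -> pop 35, enqueue [32], visited so far: [10, 3, 17, 7, 12, 21, 45, 28, 35]
  queue [32] -> pop 32, enqueue [none], visited so far: [10, 3, 17, 7, 12, 21, 45, 28, 35, 32]
Result: [10, 3, 17, 7, 12, 21, 45, 28, 35, 32]


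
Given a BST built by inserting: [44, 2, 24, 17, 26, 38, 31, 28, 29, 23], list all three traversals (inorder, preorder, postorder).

Tree insertion order: [44, 2, 24, 17, 26, 38, 31, 28, 29, 23]
Tree (level-order array): [44, 2, None, None, 24, 17, 26, None, 23, None, 38, None, None, 31, None, 28, None, None, 29]
Inorder (L, root, R): [2, 17, 23, 24, 26, 28, 29, 31, 38, 44]
Preorder (root, L, R): [44, 2, 24, 17, 23, 26, 38, 31, 28, 29]
Postorder (L, R, root): [23, 17, 29, 28, 31, 38, 26, 24, 2, 44]


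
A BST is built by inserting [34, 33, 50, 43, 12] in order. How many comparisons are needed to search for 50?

Search path for 50: 34 -> 50
Found: True
Comparisons: 2


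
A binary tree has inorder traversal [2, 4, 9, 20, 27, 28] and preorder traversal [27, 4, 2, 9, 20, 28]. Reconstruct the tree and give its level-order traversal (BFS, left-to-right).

Inorder:  [2, 4, 9, 20, 27, 28]
Preorder: [27, 4, 2, 9, 20, 28]
Algorithm: preorder visits root first, so consume preorder in order;
for each root, split the current inorder slice at that value into
left-subtree inorder and right-subtree inorder, then recurse.
Recursive splits:
  root=27; inorder splits into left=[2, 4, 9, 20], right=[28]
  root=4; inorder splits into left=[2], right=[9, 20]
  root=2; inorder splits into left=[], right=[]
  root=9; inorder splits into left=[], right=[20]
  root=20; inorder splits into left=[], right=[]
  root=28; inorder splits into left=[], right=[]
Reconstructed level-order: [27, 4, 28, 2, 9, 20]


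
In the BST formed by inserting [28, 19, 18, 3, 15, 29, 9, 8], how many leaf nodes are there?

Tree built from: [28, 19, 18, 3, 15, 29, 9, 8]
Tree (level-order array): [28, 19, 29, 18, None, None, None, 3, None, None, 15, 9, None, 8]
Rule: A leaf has 0 children.
Per-node child counts:
  node 28: 2 child(ren)
  node 19: 1 child(ren)
  node 18: 1 child(ren)
  node 3: 1 child(ren)
  node 15: 1 child(ren)
  node 9: 1 child(ren)
  node 8: 0 child(ren)
  node 29: 0 child(ren)
Matching nodes: [8, 29]
Count of leaf nodes: 2


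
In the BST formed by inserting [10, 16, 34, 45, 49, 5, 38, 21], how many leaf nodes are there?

Tree built from: [10, 16, 34, 45, 49, 5, 38, 21]
Tree (level-order array): [10, 5, 16, None, None, None, 34, 21, 45, None, None, 38, 49]
Rule: A leaf has 0 children.
Per-node child counts:
  node 10: 2 child(ren)
  node 5: 0 child(ren)
  node 16: 1 child(ren)
  node 34: 2 child(ren)
  node 21: 0 child(ren)
  node 45: 2 child(ren)
  node 38: 0 child(ren)
  node 49: 0 child(ren)
Matching nodes: [5, 21, 38, 49]
Count of leaf nodes: 4


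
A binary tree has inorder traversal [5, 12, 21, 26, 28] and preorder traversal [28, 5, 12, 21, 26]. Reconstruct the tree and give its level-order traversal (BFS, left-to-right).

Inorder:  [5, 12, 21, 26, 28]
Preorder: [28, 5, 12, 21, 26]
Algorithm: preorder visits root first, so consume preorder in order;
for each root, split the current inorder slice at that value into
left-subtree inorder and right-subtree inorder, then recurse.
Recursive splits:
  root=28; inorder splits into left=[5, 12, 21, 26], right=[]
  root=5; inorder splits into left=[], right=[12, 21, 26]
  root=12; inorder splits into left=[], right=[21, 26]
  root=21; inorder splits into left=[], right=[26]
  root=26; inorder splits into left=[], right=[]
Reconstructed level-order: [28, 5, 12, 21, 26]


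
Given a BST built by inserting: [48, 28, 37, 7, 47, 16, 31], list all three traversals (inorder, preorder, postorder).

Tree insertion order: [48, 28, 37, 7, 47, 16, 31]
Tree (level-order array): [48, 28, None, 7, 37, None, 16, 31, 47]
Inorder (L, root, R): [7, 16, 28, 31, 37, 47, 48]
Preorder (root, L, R): [48, 28, 7, 16, 37, 31, 47]
Postorder (L, R, root): [16, 7, 31, 47, 37, 28, 48]


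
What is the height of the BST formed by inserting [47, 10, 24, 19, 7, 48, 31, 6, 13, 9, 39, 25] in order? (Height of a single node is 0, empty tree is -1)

Insertion order: [47, 10, 24, 19, 7, 48, 31, 6, 13, 9, 39, 25]
Tree (level-order array): [47, 10, 48, 7, 24, None, None, 6, 9, 19, 31, None, None, None, None, 13, None, 25, 39]
Compute height bottom-up (empty subtree = -1):
  height(6) = 1 + max(-1, -1) = 0
  height(9) = 1 + max(-1, -1) = 0
  height(7) = 1 + max(0, 0) = 1
  height(13) = 1 + max(-1, -1) = 0
  height(19) = 1 + max(0, -1) = 1
  height(25) = 1 + max(-1, -1) = 0
  height(39) = 1 + max(-1, -1) = 0
  height(31) = 1 + max(0, 0) = 1
  height(24) = 1 + max(1, 1) = 2
  height(10) = 1 + max(1, 2) = 3
  height(48) = 1 + max(-1, -1) = 0
  height(47) = 1 + max(3, 0) = 4
Height = 4


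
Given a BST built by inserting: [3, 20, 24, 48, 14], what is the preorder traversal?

Tree insertion order: [3, 20, 24, 48, 14]
Tree (level-order array): [3, None, 20, 14, 24, None, None, None, 48]
Preorder traversal: [3, 20, 14, 24, 48]


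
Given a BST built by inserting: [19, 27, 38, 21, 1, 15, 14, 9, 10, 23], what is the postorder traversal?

Tree insertion order: [19, 27, 38, 21, 1, 15, 14, 9, 10, 23]
Tree (level-order array): [19, 1, 27, None, 15, 21, 38, 14, None, None, 23, None, None, 9, None, None, None, None, 10]
Postorder traversal: [10, 9, 14, 15, 1, 23, 21, 38, 27, 19]


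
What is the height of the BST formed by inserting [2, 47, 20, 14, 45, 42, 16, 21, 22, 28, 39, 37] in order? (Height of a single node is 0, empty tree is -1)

Insertion order: [2, 47, 20, 14, 45, 42, 16, 21, 22, 28, 39, 37]
Tree (level-order array): [2, None, 47, 20, None, 14, 45, None, 16, 42, None, None, None, 21, None, None, 22, None, 28, None, 39, 37]
Compute height bottom-up (empty subtree = -1):
  height(16) = 1 + max(-1, -1) = 0
  height(14) = 1 + max(-1, 0) = 1
  height(37) = 1 + max(-1, -1) = 0
  height(39) = 1 + max(0, -1) = 1
  height(28) = 1 + max(-1, 1) = 2
  height(22) = 1 + max(-1, 2) = 3
  height(21) = 1 + max(-1, 3) = 4
  height(42) = 1 + max(4, -1) = 5
  height(45) = 1 + max(5, -1) = 6
  height(20) = 1 + max(1, 6) = 7
  height(47) = 1 + max(7, -1) = 8
  height(2) = 1 + max(-1, 8) = 9
Height = 9


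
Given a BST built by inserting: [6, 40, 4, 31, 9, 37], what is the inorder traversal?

Tree insertion order: [6, 40, 4, 31, 9, 37]
Tree (level-order array): [6, 4, 40, None, None, 31, None, 9, 37]
Inorder traversal: [4, 6, 9, 31, 37, 40]


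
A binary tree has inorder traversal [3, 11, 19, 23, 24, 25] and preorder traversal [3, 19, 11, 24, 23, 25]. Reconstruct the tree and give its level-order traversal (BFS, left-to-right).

Inorder:  [3, 11, 19, 23, 24, 25]
Preorder: [3, 19, 11, 24, 23, 25]
Algorithm: preorder visits root first, so consume preorder in order;
for each root, split the current inorder slice at that value into
left-subtree inorder and right-subtree inorder, then recurse.
Recursive splits:
  root=3; inorder splits into left=[], right=[11, 19, 23, 24, 25]
  root=19; inorder splits into left=[11], right=[23, 24, 25]
  root=11; inorder splits into left=[], right=[]
  root=24; inorder splits into left=[23], right=[25]
  root=23; inorder splits into left=[], right=[]
  root=25; inorder splits into left=[], right=[]
Reconstructed level-order: [3, 19, 11, 24, 23, 25]


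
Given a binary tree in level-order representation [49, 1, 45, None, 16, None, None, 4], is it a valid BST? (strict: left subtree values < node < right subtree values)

Level-order array: [49, 1, 45, None, 16, None, None, 4]
Validate using subtree bounds (lo, hi): at each node, require lo < value < hi,
then recurse left with hi=value and right with lo=value.
Preorder trace (stopping at first violation):
  at node 49 with bounds (-inf, +inf): OK
  at node 1 with bounds (-inf, 49): OK
  at node 16 with bounds (1, 49): OK
  at node 4 with bounds (1, 16): OK
  at node 45 with bounds (49, +inf): VIOLATION
Node 45 violates its bound: not (49 < 45 < +inf).
Result: Not a valid BST


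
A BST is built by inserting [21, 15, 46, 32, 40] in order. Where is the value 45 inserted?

Starting tree (level order): [21, 15, 46, None, None, 32, None, None, 40]
Insertion path: 21 -> 46 -> 32 -> 40
Result: insert 45 as right child of 40
Final tree (level order): [21, 15, 46, None, None, 32, None, None, 40, None, 45]


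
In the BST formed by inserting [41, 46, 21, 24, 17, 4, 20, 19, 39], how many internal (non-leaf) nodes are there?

Tree built from: [41, 46, 21, 24, 17, 4, 20, 19, 39]
Tree (level-order array): [41, 21, 46, 17, 24, None, None, 4, 20, None, 39, None, None, 19]
Rule: An internal node has at least one child.
Per-node child counts:
  node 41: 2 child(ren)
  node 21: 2 child(ren)
  node 17: 2 child(ren)
  node 4: 0 child(ren)
  node 20: 1 child(ren)
  node 19: 0 child(ren)
  node 24: 1 child(ren)
  node 39: 0 child(ren)
  node 46: 0 child(ren)
Matching nodes: [41, 21, 17, 20, 24]
Count of internal (non-leaf) nodes: 5


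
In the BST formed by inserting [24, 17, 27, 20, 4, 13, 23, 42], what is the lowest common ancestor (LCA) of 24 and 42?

Tree insertion order: [24, 17, 27, 20, 4, 13, 23, 42]
Tree (level-order array): [24, 17, 27, 4, 20, None, 42, None, 13, None, 23]
In a BST, the LCA of p=24, q=42 is the first node v on the
root-to-leaf path with p <= v <= q (go left if both < v, right if both > v).
Walk from root:
  at 24: 24 <= 24 <= 42, this is the LCA
LCA = 24


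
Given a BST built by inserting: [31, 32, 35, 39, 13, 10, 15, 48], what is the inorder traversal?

Tree insertion order: [31, 32, 35, 39, 13, 10, 15, 48]
Tree (level-order array): [31, 13, 32, 10, 15, None, 35, None, None, None, None, None, 39, None, 48]
Inorder traversal: [10, 13, 15, 31, 32, 35, 39, 48]


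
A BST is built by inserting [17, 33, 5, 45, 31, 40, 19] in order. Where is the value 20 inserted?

Starting tree (level order): [17, 5, 33, None, None, 31, 45, 19, None, 40]
Insertion path: 17 -> 33 -> 31 -> 19
Result: insert 20 as right child of 19
Final tree (level order): [17, 5, 33, None, None, 31, 45, 19, None, 40, None, None, 20]


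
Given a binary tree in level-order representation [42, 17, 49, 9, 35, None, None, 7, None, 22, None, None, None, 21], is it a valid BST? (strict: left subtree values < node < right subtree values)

Level-order array: [42, 17, 49, 9, 35, None, None, 7, None, 22, None, None, None, 21]
Validate using subtree bounds (lo, hi): at each node, require lo < value < hi,
then recurse left with hi=value and right with lo=value.
Preorder trace (stopping at first violation):
  at node 42 with bounds (-inf, +inf): OK
  at node 17 with bounds (-inf, 42): OK
  at node 9 with bounds (-inf, 17): OK
  at node 7 with bounds (-inf, 9): OK
  at node 35 with bounds (17, 42): OK
  at node 22 with bounds (17, 35): OK
  at node 21 with bounds (17, 22): OK
  at node 49 with bounds (42, +inf): OK
No violation found at any node.
Result: Valid BST


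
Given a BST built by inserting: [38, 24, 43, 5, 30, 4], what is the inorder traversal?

Tree insertion order: [38, 24, 43, 5, 30, 4]
Tree (level-order array): [38, 24, 43, 5, 30, None, None, 4]
Inorder traversal: [4, 5, 24, 30, 38, 43]


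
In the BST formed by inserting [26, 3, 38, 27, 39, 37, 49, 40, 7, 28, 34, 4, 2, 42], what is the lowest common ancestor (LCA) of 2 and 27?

Tree insertion order: [26, 3, 38, 27, 39, 37, 49, 40, 7, 28, 34, 4, 2, 42]
Tree (level-order array): [26, 3, 38, 2, 7, 27, 39, None, None, 4, None, None, 37, None, 49, None, None, 28, None, 40, None, None, 34, None, 42]
In a BST, the LCA of p=2, q=27 is the first node v on the
root-to-leaf path with p <= v <= q (go left if both < v, right if both > v).
Walk from root:
  at 26: 2 <= 26 <= 27, this is the LCA
LCA = 26


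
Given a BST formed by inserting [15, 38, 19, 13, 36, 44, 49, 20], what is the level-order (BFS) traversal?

Tree insertion order: [15, 38, 19, 13, 36, 44, 49, 20]
Tree (level-order array): [15, 13, 38, None, None, 19, 44, None, 36, None, 49, 20]
BFS from the root, enqueuing left then right child of each popped node:
  queue [15] -> pop 15, enqueue [13, 38], visited so far: [15]
  queue [13, 38] -> pop 13, enqueue [none], visited so far: [15, 13]
  queue [38] -> pop 38, enqueue [19, 44], visited so far: [15, 13, 38]
  queue [19, 44] -> pop 19, enqueue [36], visited so far: [15, 13, 38, 19]
  queue [44, 36] -> pop 44, enqueue [49], visited so far: [15, 13, 38, 19, 44]
  queue [36, 49] -> pop 36, enqueue [20], visited so far: [15, 13, 38, 19, 44, 36]
  queue [49, 20] -> pop 49, enqueue [none], visited so far: [15, 13, 38, 19, 44, 36, 49]
  queue [20] -> pop 20, enqueue [none], visited so far: [15, 13, 38, 19, 44, 36, 49, 20]
Result: [15, 13, 38, 19, 44, 36, 49, 20]


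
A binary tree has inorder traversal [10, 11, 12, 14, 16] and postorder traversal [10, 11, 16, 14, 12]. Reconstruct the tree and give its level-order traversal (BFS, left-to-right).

Inorder:   [10, 11, 12, 14, 16]
Postorder: [10, 11, 16, 14, 12]
Algorithm: postorder visits root last, so walk postorder right-to-left;
each value is the root of the current inorder slice — split it at that
value, recurse on the right subtree first, then the left.
Recursive splits:
  root=12; inorder splits into left=[10, 11], right=[14, 16]
  root=14; inorder splits into left=[], right=[16]
  root=16; inorder splits into left=[], right=[]
  root=11; inorder splits into left=[10], right=[]
  root=10; inorder splits into left=[], right=[]
Reconstructed level-order: [12, 11, 14, 10, 16]


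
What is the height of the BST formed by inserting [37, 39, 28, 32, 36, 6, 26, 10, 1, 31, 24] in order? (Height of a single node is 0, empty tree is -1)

Insertion order: [37, 39, 28, 32, 36, 6, 26, 10, 1, 31, 24]
Tree (level-order array): [37, 28, 39, 6, 32, None, None, 1, 26, 31, 36, None, None, 10, None, None, None, None, None, None, 24]
Compute height bottom-up (empty subtree = -1):
  height(1) = 1 + max(-1, -1) = 0
  height(24) = 1 + max(-1, -1) = 0
  height(10) = 1 + max(-1, 0) = 1
  height(26) = 1 + max(1, -1) = 2
  height(6) = 1 + max(0, 2) = 3
  height(31) = 1 + max(-1, -1) = 0
  height(36) = 1 + max(-1, -1) = 0
  height(32) = 1 + max(0, 0) = 1
  height(28) = 1 + max(3, 1) = 4
  height(39) = 1 + max(-1, -1) = 0
  height(37) = 1 + max(4, 0) = 5
Height = 5


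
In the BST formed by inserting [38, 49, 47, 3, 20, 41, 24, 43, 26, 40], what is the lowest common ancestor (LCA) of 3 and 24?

Tree insertion order: [38, 49, 47, 3, 20, 41, 24, 43, 26, 40]
Tree (level-order array): [38, 3, 49, None, 20, 47, None, None, 24, 41, None, None, 26, 40, 43]
In a BST, the LCA of p=3, q=24 is the first node v on the
root-to-leaf path with p <= v <= q (go left if both < v, right if both > v).
Walk from root:
  at 38: both 3 and 24 < 38, go left
  at 3: 3 <= 3 <= 24, this is the LCA
LCA = 3


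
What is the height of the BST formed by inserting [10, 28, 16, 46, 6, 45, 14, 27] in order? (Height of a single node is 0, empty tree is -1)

Insertion order: [10, 28, 16, 46, 6, 45, 14, 27]
Tree (level-order array): [10, 6, 28, None, None, 16, 46, 14, 27, 45]
Compute height bottom-up (empty subtree = -1):
  height(6) = 1 + max(-1, -1) = 0
  height(14) = 1 + max(-1, -1) = 0
  height(27) = 1 + max(-1, -1) = 0
  height(16) = 1 + max(0, 0) = 1
  height(45) = 1 + max(-1, -1) = 0
  height(46) = 1 + max(0, -1) = 1
  height(28) = 1 + max(1, 1) = 2
  height(10) = 1 + max(0, 2) = 3
Height = 3


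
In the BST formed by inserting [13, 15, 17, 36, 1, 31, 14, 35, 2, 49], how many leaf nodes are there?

Tree built from: [13, 15, 17, 36, 1, 31, 14, 35, 2, 49]
Tree (level-order array): [13, 1, 15, None, 2, 14, 17, None, None, None, None, None, 36, 31, 49, None, 35]
Rule: A leaf has 0 children.
Per-node child counts:
  node 13: 2 child(ren)
  node 1: 1 child(ren)
  node 2: 0 child(ren)
  node 15: 2 child(ren)
  node 14: 0 child(ren)
  node 17: 1 child(ren)
  node 36: 2 child(ren)
  node 31: 1 child(ren)
  node 35: 0 child(ren)
  node 49: 0 child(ren)
Matching nodes: [2, 14, 35, 49]
Count of leaf nodes: 4


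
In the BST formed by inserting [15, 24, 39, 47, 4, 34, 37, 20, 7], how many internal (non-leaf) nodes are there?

Tree built from: [15, 24, 39, 47, 4, 34, 37, 20, 7]
Tree (level-order array): [15, 4, 24, None, 7, 20, 39, None, None, None, None, 34, 47, None, 37]
Rule: An internal node has at least one child.
Per-node child counts:
  node 15: 2 child(ren)
  node 4: 1 child(ren)
  node 7: 0 child(ren)
  node 24: 2 child(ren)
  node 20: 0 child(ren)
  node 39: 2 child(ren)
  node 34: 1 child(ren)
  node 37: 0 child(ren)
  node 47: 0 child(ren)
Matching nodes: [15, 4, 24, 39, 34]
Count of internal (non-leaf) nodes: 5


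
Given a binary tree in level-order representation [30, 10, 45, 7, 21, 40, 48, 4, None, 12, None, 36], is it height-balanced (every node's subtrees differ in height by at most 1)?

Tree (level-order array): [30, 10, 45, 7, 21, 40, 48, 4, None, 12, None, 36]
Definition: a tree is height-balanced if, at every node, |h(left) - h(right)| <= 1 (empty subtree has height -1).
Bottom-up per-node check:
  node 4: h_left=-1, h_right=-1, diff=0 [OK], height=0
  node 7: h_left=0, h_right=-1, diff=1 [OK], height=1
  node 12: h_left=-1, h_right=-1, diff=0 [OK], height=0
  node 21: h_left=0, h_right=-1, diff=1 [OK], height=1
  node 10: h_left=1, h_right=1, diff=0 [OK], height=2
  node 36: h_left=-1, h_right=-1, diff=0 [OK], height=0
  node 40: h_left=0, h_right=-1, diff=1 [OK], height=1
  node 48: h_left=-1, h_right=-1, diff=0 [OK], height=0
  node 45: h_left=1, h_right=0, diff=1 [OK], height=2
  node 30: h_left=2, h_right=2, diff=0 [OK], height=3
All nodes satisfy the balance condition.
Result: Balanced


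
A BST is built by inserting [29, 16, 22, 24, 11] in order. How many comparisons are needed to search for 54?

Search path for 54: 29
Found: False
Comparisons: 1


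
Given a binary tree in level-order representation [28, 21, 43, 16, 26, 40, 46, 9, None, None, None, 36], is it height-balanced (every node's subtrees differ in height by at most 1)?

Tree (level-order array): [28, 21, 43, 16, 26, 40, 46, 9, None, None, None, 36]
Definition: a tree is height-balanced if, at every node, |h(left) - h(right)| <= 1 (empty subtree has height -1).
Bottom-up per-node check:
  node 9: h_left=-1, h_right=-1, diff=0 [OK], height=0
  node 16: h_left=0, h_right=-1, diff=1 [OK], height=1
  node 26: h_left=-1, h_right=-1, diff=0 [OK], height=0
  node 21: h_left=1, h_right=0, diff=1 [OK], height=2
  node 36: h_left=-1, h_right=-1, diff=0 [OK], height=0
  node 40: h_left=0, h_right=-1, diff=1 [OK], height=1
  node 46: h_left=-1, h_right=-1, diff=0 [OK], height=0
  node 43: h_left=1, h_right=0, diff=1 [OK], height=2
  node 28: h_left=2, h_right=2, diff=0 [OK], height=3
All nodes satisfy the balance condition.
Result: Balanced
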